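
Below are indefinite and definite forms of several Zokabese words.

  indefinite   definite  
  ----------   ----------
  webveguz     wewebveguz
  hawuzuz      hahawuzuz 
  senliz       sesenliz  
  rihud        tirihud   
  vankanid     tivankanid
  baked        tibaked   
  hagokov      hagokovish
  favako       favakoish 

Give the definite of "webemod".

webveguz and rihud both have last vowel 'u' yet inflect differently (wewebveguz, tirihud), so the last vowel is not what conditions the rule; the final letter is.
"webemod" ends in -d. The stems ending in -d (rihud → tirihud, vankanid → tivankanid, baked → tibaked) add the prefix ti-.
So webemod → tiwebemod.

tiwebemod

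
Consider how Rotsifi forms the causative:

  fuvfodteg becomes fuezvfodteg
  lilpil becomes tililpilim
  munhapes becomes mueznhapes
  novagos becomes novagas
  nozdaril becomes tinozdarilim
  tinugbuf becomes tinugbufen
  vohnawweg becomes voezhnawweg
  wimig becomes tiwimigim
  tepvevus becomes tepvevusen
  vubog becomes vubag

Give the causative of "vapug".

vapugen

"vapug" has last vowel 'u'. The stems whose last vowel is 'u' (tepvevus → tepvevusen, tinugbuf → tinugbufen) add -en.
The other patterns: stems whose last vowel is 'i' add ti- … -im around the stem; stems whose last vowel is 'e' insert -ez- after the first vowel; stems whose last vowel is 'o' change the last vowel to 'a'.
So vapug → vapugen.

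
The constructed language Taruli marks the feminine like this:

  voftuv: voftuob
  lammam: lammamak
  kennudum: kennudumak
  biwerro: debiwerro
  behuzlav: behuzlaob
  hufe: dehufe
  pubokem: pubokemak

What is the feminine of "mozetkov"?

kennudum and voftuv both have last vowel 'u' yet inflect differently (kennudumak, voftuob), so the last vowel is not what conditions the rule; the final letter is.
"mozetkov" ends in -v. The stems ending in -v (voftuv → voftuob, behuzlav → behuzlaob) drop the final letter and add -ob.
So mozetkov → mozetkoob.

mozetkoob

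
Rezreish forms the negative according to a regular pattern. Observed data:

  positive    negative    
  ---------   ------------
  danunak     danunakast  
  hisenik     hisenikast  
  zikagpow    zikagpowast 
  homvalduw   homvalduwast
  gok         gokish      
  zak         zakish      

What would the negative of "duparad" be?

duparadast

danunak and gok both end in -k yet inflect differently (danunakast, gokish), so the final letter is not what conditions the rule; the number of vowels is.
"duparad" has 3 vowels. The stems with 3 vowels (danunak → danunakast, hisenik → hisenikast, zikagpow → zikagpowast) add -ast.
The other pattern: stems with 1 vowel add -ish.
So duparad → duparadast.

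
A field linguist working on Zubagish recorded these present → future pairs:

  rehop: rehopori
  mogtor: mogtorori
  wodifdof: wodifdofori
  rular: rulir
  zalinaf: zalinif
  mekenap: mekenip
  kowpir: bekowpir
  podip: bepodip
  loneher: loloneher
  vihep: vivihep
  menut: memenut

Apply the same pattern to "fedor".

mogtor and rular both end in -r yet inflect differently (mogtorori, rulir), so the final letter is not what conditions the rule; the last vowel is.
"fedor" has last vowel 'o'. The stems whose last vowel is 'o' (rehop → rehopori, mogtor → mogtorori, wodifdof → wodifdofori) add -ori.
The other patterns: stems whose last vowel is 'a' change the last vowel to 'i'; stems whose last vowel is 'i' add the prefix be-; stems whose last vowel is 'e' or 'u' repeat the first consonant+vowel as a prefix.
So fedor → fedorori.

fedorori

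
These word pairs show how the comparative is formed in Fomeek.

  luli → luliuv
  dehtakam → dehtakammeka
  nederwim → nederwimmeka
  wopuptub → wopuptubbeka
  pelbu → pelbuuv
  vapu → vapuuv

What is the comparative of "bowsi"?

pelbu and wopuptub both have last vowel 'u' yet inflect differently (pelbuuv, wopuptubbeka), so the last vowel is not what conditions the rule; whether the stem ends in a vowel or a consonant is.
"bowsi" ends in a vowel. The stems ending in a vowel (pelbu → pelbuuv, vapu → vapuuv, luli → luliuv) add -uv.
The other pattern: stems ending in a consonant double the final consonant and add -eka.
So bowsi → bowsiuv.

bowsiuv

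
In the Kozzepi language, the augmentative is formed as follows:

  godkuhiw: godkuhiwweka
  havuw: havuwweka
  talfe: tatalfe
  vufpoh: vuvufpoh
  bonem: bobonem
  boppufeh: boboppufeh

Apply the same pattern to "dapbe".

"dapbe" ends in -e. The one such stem in the data (talfe → tatalfe) repeats the first consonant+vowel as a prefix (as do boppufeh, bonem), so the same rule applies.
So dapbe → dadapbe.

dadapbe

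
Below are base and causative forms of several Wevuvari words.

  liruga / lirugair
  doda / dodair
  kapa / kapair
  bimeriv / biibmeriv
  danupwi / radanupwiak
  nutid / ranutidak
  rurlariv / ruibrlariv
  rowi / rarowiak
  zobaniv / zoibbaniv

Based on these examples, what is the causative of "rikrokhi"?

zobaniv and rowi both have last vowel 'i' yet inflect differently (zoibbaniv, rarowiak), so the last vowel is not what conditions the rule; the final letter is.
"rikrokhi" ends in -i. The stems ending in -i (rowi → rarowiak, danupwi → radanupwiak) add ra- … -ak around the stem.
So rikrokhi → rarikrokhiak.

rarikrokhiak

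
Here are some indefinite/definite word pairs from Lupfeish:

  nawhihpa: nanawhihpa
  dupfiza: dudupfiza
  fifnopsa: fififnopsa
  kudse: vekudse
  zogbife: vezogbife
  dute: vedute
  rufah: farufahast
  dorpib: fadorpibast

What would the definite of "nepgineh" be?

fanepginehast

"nepgineh" ends in -h. The one such stem in the data (rufah → farufahast) adds fa- … -ast around the stem, so the same rule applies.
The other patterns: stems ending in -a repeat the first consonant+vowel as a prefix; stems ending in -e add the prefix ve-.
So nepgineh → fanepginehast.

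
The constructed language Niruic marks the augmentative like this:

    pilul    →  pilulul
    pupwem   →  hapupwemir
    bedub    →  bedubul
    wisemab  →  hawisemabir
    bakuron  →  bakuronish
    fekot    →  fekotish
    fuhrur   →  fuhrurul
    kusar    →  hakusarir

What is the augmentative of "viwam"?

haviwamir

"viwam" has last vowel 'a'. The stems whose last vowel is 'a' (wisemab → hawisemabir, kusar → hakusarir) add ha- … -ir around the stem.
So viwam → haviwamir.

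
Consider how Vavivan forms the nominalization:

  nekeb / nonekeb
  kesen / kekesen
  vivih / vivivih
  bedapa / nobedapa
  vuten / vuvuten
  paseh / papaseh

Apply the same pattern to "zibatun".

zizibatun

kesen and nekeb both have last vowel 'e' yet inflect differently (kekesen, nonekeb), so the last vowel is not what conditions the rule; the final letter is.
"zibatun" ends in -n. The stems ending in -n (kesen → kekesen, vuten → vuvuten) repeat the first consonant+vowel as a prefix.
The other pattern: stems ending in -a or -b add the prefix no-.
So zibatun → zizibatun.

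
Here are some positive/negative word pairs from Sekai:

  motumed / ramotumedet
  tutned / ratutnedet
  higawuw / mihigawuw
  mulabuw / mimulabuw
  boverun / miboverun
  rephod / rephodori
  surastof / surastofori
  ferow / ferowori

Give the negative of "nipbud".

motumed and rephod both end in -d yet inflect differently (ramotumedet, rephodori), so the final letter is not what conditions the rule; the last vowel is.
"nipbud" has last vowel 'u'. The stems whose last vowel is 'u' (higawuw → mihigawuw, mulabuw → mimulabuw, boverun → miboverun) add the prefix mi-.
So nipbud → minipbud.

minipbud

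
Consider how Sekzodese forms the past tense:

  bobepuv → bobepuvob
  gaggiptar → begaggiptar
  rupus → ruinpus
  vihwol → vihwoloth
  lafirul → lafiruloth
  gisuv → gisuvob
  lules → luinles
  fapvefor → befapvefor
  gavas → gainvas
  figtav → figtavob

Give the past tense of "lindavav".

lindavavob

"lindavav" ends in -v. The stems ending in -v (gisuv → gisuvob, figtav → figtavob, bobepuv → bobepuvob) add -ob.
The other patterns: stems ending in -l add -oth; stems ending in -r add the prefix be-; stems ending in -s insert -in- after the first vowel.
So lindavav → lindavavob.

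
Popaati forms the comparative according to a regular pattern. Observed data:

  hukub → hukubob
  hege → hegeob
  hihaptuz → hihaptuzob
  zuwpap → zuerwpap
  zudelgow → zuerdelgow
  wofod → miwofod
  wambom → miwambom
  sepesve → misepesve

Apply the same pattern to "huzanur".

huzanurob

"huzanur" begins with h-. The stems beginning with h- (hukub → hukubob, hege → hegeob, hihaptuz → hihaptuzob) add -ob.
So huzanur → huzanurob.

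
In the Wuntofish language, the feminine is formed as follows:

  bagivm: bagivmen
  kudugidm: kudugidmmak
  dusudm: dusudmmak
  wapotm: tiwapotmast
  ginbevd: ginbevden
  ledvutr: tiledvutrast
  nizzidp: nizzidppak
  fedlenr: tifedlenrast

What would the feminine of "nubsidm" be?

wapotm and dusudm both end in -m yet inflect differently (tiwapotmast, dusudmmak), so the final letter is not what conditions the rule; the second-to-last letter is.
"nubsidm" has second-to-last letter 'd'. The stems whose second-to-last letter is 'd' (nizzidp → nizzidppak, dusudm → dusudmmak, kudugidm → kudugidmmak) double the final consonant and add -ak.
So nubsidm → nubsidmmak.

nubsidmmak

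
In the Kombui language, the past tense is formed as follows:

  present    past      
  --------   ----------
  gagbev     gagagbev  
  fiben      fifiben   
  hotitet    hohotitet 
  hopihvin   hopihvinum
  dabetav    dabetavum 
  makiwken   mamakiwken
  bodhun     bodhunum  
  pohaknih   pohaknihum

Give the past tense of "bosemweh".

gagbev and dabetav both end in -v yet inflect differently (gagagbev, dabetavum), so the final letter is not what conditions the rule; the last vowel is.
"bosemweh" has last vowel 'e'. The stems whose last vowel is 'e' (gagbev → gagagbev, hotitet → hohotitet, makiwken → mamakiwken) repeat the first consonant+vowel as a prefix.
So bosemweh → bobosemweh.

bobosemweh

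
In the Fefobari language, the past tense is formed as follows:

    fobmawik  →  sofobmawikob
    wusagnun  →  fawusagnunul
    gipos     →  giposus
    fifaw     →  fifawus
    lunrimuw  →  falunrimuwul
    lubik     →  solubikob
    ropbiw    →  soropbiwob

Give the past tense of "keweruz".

lunrimuw and ropbiw both end in -w yet inflect differently (falunrimuwul, soropbiwob), so the final letter is not what conditions the rule; the last vowel is.
"keweruz" has last vowel 'u'. The stems whose last vowel is 'u' (wusagnun → fawusagnunul, lunrimuw → falunrimuwul) add fa- … -ul around the stem.
So keweruz → fakeweruzul.

fakeweruzul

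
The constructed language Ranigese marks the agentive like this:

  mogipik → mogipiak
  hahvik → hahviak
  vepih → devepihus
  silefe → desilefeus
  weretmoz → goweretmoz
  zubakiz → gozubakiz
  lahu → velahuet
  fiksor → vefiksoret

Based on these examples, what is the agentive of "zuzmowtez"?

mogipik and vepih both have last vowel 'i' yet inflect differently (mogipiak, devepihus), so the last vowel is not what conditions the rule; the final letter is.
"zuzmowtez" ends in -z. The stems ending in -z (weretmoz → goweretmoz, zubakiz → gozubakiz) add the prefix go-.
So zuzmowtez → gozuzmowtez.

gozuzmowtez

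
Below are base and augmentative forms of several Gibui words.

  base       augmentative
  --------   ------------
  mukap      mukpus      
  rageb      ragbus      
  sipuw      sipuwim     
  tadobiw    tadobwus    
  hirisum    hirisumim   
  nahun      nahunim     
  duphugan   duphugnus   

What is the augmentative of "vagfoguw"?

nahun and duphugan both end in -n yet inflect differently (nahunim, duphugnus), so the final letter is not what conditions the rule; the last vowel is.
"vagfoguw" has last vowel 'u'. The stems whose last vowel is 'u' (sipuw → sipuwim, hirisum → hirisumim, nahun → nahunim) add -im.
So vagfoguw → vagfoguwim.

vagfoguwim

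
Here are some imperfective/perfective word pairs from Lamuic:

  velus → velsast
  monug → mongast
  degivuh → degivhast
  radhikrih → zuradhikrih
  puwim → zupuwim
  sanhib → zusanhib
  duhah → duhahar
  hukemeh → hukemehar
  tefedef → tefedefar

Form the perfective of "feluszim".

degivuh and radhikrih both end in -h yet inflect differently (degivhast, zuradhikrih), so the final letter is not what conditions the rule; the last vowel is.
"feluszim" has last vowel 'i'. The stems whose last vowel is 'i' (radhikrih → zuradhikrih, puwim → zupuwim, sanhib → zusanhib) add the prefix zu-.
The other patterns: stems whose last vowel is 'u' delete the last vowel and add -ast; stems whose last vowel is 'a' or 'e' add -ar.
So feluszim → zufeluszim.

zufeluszim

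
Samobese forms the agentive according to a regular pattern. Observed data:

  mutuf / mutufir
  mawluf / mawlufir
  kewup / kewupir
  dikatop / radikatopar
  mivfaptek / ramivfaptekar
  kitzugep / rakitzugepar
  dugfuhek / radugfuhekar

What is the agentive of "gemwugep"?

ragemwugepar

kewup and dikatop both end in -p yet inflect differently (kewupir, radikatopar), so the final letter is not what conditions the rule; the last vowel is.
"gemwugep" has last vowel 'e'. The stems whose last vowel is 'e' (mivfaptek → ramivfaptekar, kitzugep → rakitzugepar, dugfuhek → radugfuhekar) add ra- … -ar around the stem.
So gemwugep → ragemwugepar.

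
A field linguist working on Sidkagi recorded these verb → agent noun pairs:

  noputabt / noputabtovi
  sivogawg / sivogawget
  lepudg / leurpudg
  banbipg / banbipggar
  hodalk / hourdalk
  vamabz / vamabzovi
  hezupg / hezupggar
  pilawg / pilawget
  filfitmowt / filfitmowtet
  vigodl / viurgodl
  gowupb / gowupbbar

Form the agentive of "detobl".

detoblovi

noputabt and filfitmowt both end in -t yet inflect differently (noputabtovi, filfitmowtet), so the final letter is not what conditions the rule; the second-to-last letter is.
"detobl" has second-to-last letter 'b'. The stems whose second-to-last letter is 'b' (noputabt → noputabtovi, vamabz → vamabzovi) add -ovi.
So detobl → detoblovi.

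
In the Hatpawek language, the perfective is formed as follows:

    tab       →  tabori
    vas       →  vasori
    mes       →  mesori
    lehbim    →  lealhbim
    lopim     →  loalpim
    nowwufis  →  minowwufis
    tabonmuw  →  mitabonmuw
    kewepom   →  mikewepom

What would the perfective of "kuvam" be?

"kuvam" has 2 vowels. The stems with 2 vowels (lehbim → lealhbim, lopim → loalpim) insert -al- after the first vowel.
So kuvam → kualvam.

kualvam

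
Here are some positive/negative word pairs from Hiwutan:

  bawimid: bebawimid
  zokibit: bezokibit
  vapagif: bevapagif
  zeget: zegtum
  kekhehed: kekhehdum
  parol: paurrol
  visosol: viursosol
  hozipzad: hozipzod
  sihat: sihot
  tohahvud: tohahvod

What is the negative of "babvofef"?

zokibit and zeget both end in -t yet inflect differently (bezokibit, zegtum), so the final letter is not what conditions the rule; the last vowel is.
"babvofef" has last vowel 'e'. The stems whose last vowel is 'e' (zeget → zegtum, kekhehed → kekhehdum) delete the last vowel and add -um.
So babvofef → babvoffum.

babvoffum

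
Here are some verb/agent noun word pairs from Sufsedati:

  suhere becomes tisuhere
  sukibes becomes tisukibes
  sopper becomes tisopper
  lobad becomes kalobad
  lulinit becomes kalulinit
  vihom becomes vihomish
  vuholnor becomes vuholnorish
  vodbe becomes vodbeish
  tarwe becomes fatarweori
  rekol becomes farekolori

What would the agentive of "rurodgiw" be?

sopper and vuholnor both end in -r yet inflect differently (tisopper, vuholnorish), so the final letter is not what conditions the rule; the first letter is.
"rurodgiw" begins with r-. The one such stem in the data (rekol → farekolori) adds fa- … -ori around the stem, so the same rule applies.
So rurodgiw → farurodgiwori.

farurodgiwori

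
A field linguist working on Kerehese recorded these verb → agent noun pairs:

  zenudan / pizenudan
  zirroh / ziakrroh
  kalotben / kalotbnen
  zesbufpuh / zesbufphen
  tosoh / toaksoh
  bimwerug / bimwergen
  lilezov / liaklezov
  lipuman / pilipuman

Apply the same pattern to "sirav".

"sirav" has last vowel 'a'. The stems whose last vowel is 'a' (lipuman → pilipuman, zenudan → pizenudan) add the prefix pi-.
So sirav → pisirav.

pisirav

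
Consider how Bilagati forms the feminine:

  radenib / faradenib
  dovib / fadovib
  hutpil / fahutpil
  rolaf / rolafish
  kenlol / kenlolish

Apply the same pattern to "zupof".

zupofish

hutpil and kenlol both end in -l yet inflect differently (fahutpil, kenlolish), so the final letter is not what conditions the rule; the last vowel is.
"zupof" has last vowel 'o'. The one such stem in the data (kenlol → kenlolish) adds -ish, so the same rule applies.
The other pattern: stems whose last vowel is 'i' add the prefix fa-.
So zupof → zupofish.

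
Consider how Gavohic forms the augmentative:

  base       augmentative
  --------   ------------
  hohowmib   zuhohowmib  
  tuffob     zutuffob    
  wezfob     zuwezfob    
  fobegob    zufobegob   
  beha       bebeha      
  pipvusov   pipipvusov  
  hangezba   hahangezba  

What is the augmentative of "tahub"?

tuffob and pipvusov both have last vowel 'o' yet inflect differently (zutuffob, pipipvusov), so the last vowel is not what conditions the rule; the final letter is.
"tahub" ends in -b. The stems ending in -b (hohowmib → zuhohowmib, tuffob → zutuffob, wezfob → zuwezfob) add the prefix zu-.
The other pattern: stems ending in -a or -v repeat the first consonant+vowel as a prefix.
So tahub → zutahub.

zutahub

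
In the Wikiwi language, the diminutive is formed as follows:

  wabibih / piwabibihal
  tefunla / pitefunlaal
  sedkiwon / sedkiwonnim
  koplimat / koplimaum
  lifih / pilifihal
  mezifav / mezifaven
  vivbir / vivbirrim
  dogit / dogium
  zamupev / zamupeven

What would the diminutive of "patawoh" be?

pipatawohal

dogit and vivbir both have last vowel 'i' yet inflect differently (dogium, vivbirrim), so the last vowel is not what conditions the rule; the final letter is.
"patawoh" ends in -h. The stems ending in -h (lifih → pilifihal, wabibih → piwabibihal) add pi- … -al around the stem.
The other patterns: stems ending in -t drop the final letter and add -um; stems ending in -n or -r double the final consonant and add -im; stems ending in -v add -en.
So patawoh → pipatawohal.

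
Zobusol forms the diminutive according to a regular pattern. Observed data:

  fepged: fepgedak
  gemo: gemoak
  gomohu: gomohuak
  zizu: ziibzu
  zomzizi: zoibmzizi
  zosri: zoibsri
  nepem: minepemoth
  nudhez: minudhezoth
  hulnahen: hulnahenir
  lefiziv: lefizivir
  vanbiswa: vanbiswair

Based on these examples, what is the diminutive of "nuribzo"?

minuribzooth

gomohu and zizu both end in -u yet inflect differently (gomohuak, ziibzu), so the final letter is not what conditions the rule; the first letter is.
"nuribzo" begins with n-. The stems beginning with n- (nepem → minepemoth, nudhez → minudhezoth) add mi- … -oth around the stem.
So nuribzo → minuribzooth.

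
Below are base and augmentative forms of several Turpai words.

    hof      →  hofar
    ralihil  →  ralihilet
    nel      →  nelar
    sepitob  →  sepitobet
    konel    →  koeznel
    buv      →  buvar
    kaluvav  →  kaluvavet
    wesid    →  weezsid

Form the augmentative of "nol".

"nol" has 1 vowel. The stems with 1 vowel (nel → nelar, hof → hofar, buv → buvar) add -ar.
The other patterns: stems with 2 vowels insert -ez- after the first vowel; stems with 3 vowels add -et.
So nol → nolar.

nolar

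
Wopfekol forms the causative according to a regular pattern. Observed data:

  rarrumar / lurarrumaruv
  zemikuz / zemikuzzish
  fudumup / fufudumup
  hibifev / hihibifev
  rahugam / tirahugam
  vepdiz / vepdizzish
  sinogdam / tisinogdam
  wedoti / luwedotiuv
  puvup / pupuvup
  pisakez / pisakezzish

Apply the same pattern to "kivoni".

"kivoni" ends in -i. The one such stem in the data (wedoti → luwedotiuv) adds lu- … -uv around the stem, so the same rule applies.
The other patterns: stems ending in -z double the final consonant and add -ish; stems ending in -m add the prefix ti-; stems ending in -p or -v repeat the first consonant+vowel as a prefix.
So kivoni → lukivoniuv.

lukivoniuv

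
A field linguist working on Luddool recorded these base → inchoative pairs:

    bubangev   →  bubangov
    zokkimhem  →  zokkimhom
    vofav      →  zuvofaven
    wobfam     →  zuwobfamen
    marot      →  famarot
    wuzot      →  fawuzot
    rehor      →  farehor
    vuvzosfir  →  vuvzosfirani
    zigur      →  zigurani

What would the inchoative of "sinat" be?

bubangev and vofav both end in -v yet inflect differently (bubangov, zuvofaven), so the final letter is not what conditions the rule; the last vowel is.
"sinat" has last vowel 'a'. The stems whose last vowel is 'a' (vofav → zuvofaven, wobfam → zuwobfamen) add zu- … -en around the stem.
The other patterns: stems whose last vowel is 'e' change the last vowel to 'o'; stems whose last vowel is 'o' add the prefix fa-; stems whose last vowel is 'i' or 'u' add -ani.
So sinat → zusinaten.

zusinaten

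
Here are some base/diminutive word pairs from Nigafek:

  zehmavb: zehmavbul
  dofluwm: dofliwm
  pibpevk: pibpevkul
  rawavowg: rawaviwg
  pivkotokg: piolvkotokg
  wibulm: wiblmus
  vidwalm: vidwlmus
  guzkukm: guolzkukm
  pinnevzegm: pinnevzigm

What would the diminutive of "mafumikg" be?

wibulm and guzkukm both end in -m yet inflect differently (wiblmus, guolzkukm), so the final letter is not what conditions the rule; the second-to-last letter is.
"mafumikg" has second-to-last letter 'k'. The stems whose second-to-last letter is 'k' (pivkotokg → piolvkotokg, guzkukm → guolzkukm) insert -ol- after the first vowel.
The other patterns: stems whose second-to-last letter is 'l' delete the last vowel and add -us; stems whose second-to-last letter is 'v' add -ul; stems whose second-to-last letter is 'g' or 'w' change the last vowel to 'i'.
So mafumikg → maolfumikg.

maolfumikg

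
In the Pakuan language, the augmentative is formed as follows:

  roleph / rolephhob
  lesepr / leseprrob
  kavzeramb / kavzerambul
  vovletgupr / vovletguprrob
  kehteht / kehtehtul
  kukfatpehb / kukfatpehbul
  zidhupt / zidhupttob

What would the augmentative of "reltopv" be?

zidhupt and kehteht both end in -t yet inflect differently (zidhupttob, kehtehtul), so the final letter is not what conditions the rule; the second-to-last letter is.
"reltopv" has second-to-last letter 'p'. The stems whose second-to-last letter is 'p' (zidhupt → zidhupttob, roleph → rolephhob, lesepr → leseprrob) double the final consonant and add -ob.
The other pattern: stems whose second-to-last letter is 'h' or 'm' add -ul.
So reltopv → reltopvvob.

reltopvvob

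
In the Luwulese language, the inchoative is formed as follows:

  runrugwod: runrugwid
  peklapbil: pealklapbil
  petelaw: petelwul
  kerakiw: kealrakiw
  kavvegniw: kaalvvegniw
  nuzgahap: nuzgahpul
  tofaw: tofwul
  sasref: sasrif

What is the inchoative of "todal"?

"todal" has last vowel 'a'. The stems whose last vowel is 'a' (tofaw → tofwul, petelaw → petelwul, nuzgahap → nuzgahpul) delete the last vowel and add -ul.
The other patterns: stems whose last vowel is 'i' insert -al- after the first vowel; stems whose last vowel is 'e' or 'o' change the last vowel to 'i'.
So todal → todlul.

todlul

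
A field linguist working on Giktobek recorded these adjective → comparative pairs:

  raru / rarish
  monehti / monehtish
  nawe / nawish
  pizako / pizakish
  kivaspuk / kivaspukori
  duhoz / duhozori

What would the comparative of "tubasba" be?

tubasbish

raru and kivaspuk both have last vowel 'u' yet inflect differently (rarish, kivaspukori), so the last vowel is not what conditions the rule; whether the stem ends in a vowel or a consonant is.
"tubasba" ends in a vowel. The stems ending in a vowel (raru → rarish, monehti → monehtish, nawe → nawish) drop the final letter and add -ish.
The other pattern: stems ending in a consonant add -ori.
So tubasba → tubasbish.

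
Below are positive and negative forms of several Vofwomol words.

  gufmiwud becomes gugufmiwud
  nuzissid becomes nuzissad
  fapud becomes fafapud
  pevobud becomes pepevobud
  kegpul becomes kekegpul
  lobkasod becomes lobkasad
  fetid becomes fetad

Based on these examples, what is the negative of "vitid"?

"vitid" has last vowel 'i'. The stems whose last vowel is 'i' (nuzissid → nuzissad, fetid → fetad) change the last vowel to 'a'.
The other pattern: stems whose last vowel is 'u' repeat the first consonant+vowel as a prefix.
So vitid → vitad.

vitad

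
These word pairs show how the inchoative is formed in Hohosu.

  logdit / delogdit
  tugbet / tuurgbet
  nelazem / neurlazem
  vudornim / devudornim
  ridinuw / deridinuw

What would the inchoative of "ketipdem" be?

keurtipdem

tugbet and logdit both end in -t yet inflect differently (tuurgbet, delogdit), so the final letter is not what conditions the rule; the last vowel is.
"ketipdem" has last vowel 'e'. The stems whose last vowel is 'e' (tugbet → tuurgbet, nelazem → neurlazem) insert -ur- after the first vowel.
The other pattern: stems whose last vowel is 'i' or 'u' add the prefix de-.
So ketipdem → keurtipdem.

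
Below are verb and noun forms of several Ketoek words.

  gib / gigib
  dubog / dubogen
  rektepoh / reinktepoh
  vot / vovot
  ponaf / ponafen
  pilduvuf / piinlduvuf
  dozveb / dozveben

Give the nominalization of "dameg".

gib and dozveb both end in -b yet inflect differently (gigib, dozveben), so the final letter is not what conditions the rule; the number of vowels is.
"dameg" has 2 vowels. The stems with 2 vowels (dubog → dubogen, ponaf → ponafen, dozveb → dozveben) add -en.
So dameg → damegen.

damegen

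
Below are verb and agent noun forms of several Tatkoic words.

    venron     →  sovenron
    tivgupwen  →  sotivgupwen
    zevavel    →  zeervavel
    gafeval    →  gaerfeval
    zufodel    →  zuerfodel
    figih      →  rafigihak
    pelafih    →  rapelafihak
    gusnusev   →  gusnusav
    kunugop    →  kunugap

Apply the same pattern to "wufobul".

wuerfobul

tivgupwen and zevavel both have last vowel 'e' yet inflect differently (sotivgupwen, zeervavel), so the last vowel is not what conditions the rule; the final letter is.
"wufobul" ends in -l. The stems ending in -l (zevavel → zeervavel, gafeval → gaerfeval, zufodel → zuerfodel) insert -er- after the first vowel.
The other patterns: stems ending in -n add the prefix so-; stems ending in -h add ra- … -ak around the stem; stems ending in -p or -v change the last vowel to 'a'.
So wufobul → wuerfobul.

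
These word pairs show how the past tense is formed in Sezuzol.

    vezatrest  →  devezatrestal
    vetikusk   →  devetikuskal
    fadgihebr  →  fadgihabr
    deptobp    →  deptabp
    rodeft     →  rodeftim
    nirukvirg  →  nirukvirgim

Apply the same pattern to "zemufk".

vezatrest and rodeft both end in -t yet inflect differently (devezatrestal, rodeftim), so the final letter is not what conditions the rule; the second-to-last letter is.
"zemufk" has second-to-last letter 'f'. The one such stem in the data (rodeft → rodeftim) adds -im, so the same rule applies.
The other patterns: stems whose second-to-last letter is 's' add de- … -al around the stem; stems whose second-to-last letter is 'b' change the last vowel to 'a'.
So zemufk → zemufkim.

zemufkim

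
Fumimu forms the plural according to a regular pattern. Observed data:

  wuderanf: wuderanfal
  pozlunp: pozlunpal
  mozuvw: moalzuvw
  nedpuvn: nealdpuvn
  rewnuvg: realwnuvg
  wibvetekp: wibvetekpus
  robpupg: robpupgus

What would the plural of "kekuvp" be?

kealkuvp

pozlunp and wibvetekp both end in -p yet inflect differently (pozlunpal, wibvetekpus), so the final letter is not what conditions the rule; the second-to-last letter is.
"kekuvp" has second-to-last letter 'v'. The stems whose second-to-last letter is 'v' (mozuvw → moalzuvw, nedpuvn → nealdpuvn, rewnuvg → realwnuvg) insert -al- after the first vowel.
So kekuvp → kealkuvp.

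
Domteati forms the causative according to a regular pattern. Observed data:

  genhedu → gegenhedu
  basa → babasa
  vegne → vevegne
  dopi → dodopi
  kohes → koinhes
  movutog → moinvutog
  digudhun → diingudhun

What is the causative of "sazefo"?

sasazefo

vegne and kohes both have last vowel 'e' yet inflect differently (vevegne, koinhes), so the last vowel is not what conditions the rule; whether the stem ends in a vowel or a consonant is.
"sazefo" ends in a vowel. The stems ending in a vowel (genhedu → gegenhedu, basa → babasa, vegne → vevegne) repeat the first consonant+vowel as a prefix.
So sazefo → sasazefo.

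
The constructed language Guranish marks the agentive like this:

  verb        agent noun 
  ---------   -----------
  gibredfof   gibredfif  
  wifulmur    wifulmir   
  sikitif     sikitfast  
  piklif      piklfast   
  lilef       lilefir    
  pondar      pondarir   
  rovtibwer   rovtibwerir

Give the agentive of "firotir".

gibredfof and sikitif both end in -f yet inflect differently (gibredfif, sikitfast), so the final letter is not what conditions the rule; the last vowel is.
"firotir" has last vowel 'i'. The stems whose last vowel is 'i' (sikitif → sikitfast, piklif → piklfast) delete the last vowel and add -ast.
So firotir → firotrast.

firotrast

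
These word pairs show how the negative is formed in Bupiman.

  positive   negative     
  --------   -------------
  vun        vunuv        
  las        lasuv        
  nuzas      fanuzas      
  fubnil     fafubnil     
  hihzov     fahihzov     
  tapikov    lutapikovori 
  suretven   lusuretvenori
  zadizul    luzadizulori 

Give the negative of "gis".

gisuv

las and nuzas both end in -s yet inflect differently (lasuv, fanuzas), so the final letter is not what conditions the rule; the number of vowels is.
"gis" has 1 vowel. The stems with 1 vowel (vun → vunuv, las → lasuv) add -uv.
So gis → gisuv.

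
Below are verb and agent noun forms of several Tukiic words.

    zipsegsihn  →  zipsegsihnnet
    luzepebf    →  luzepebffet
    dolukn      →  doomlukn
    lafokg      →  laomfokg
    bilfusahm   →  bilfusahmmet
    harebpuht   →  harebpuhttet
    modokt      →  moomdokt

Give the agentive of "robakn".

roombakn

dolukn and zipsegsihn both end in -n yet inflect differently (doomlukn, zipsegsihnnet), so the final letter is not what conditions the rule; the second-to-last letter is.
"robakn" has second-to-last letter 'k'. The stems whose second-to-last letter is 'k' (lafokg → laomfokg, dolukn → doomlukn, modokt → moomdokt) insert -om- after the first vowel.
So robakn → roombakn.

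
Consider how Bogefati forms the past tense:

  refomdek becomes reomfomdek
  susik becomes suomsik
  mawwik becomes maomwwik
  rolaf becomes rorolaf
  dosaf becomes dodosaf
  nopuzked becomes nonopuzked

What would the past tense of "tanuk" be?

refomdek and nopuzked both have last vowel 'e' yet inflect differently (reomfomdek, nonopuzked), so the last vowel is not what conditions the rule; the final letter is.
"tanuk" ends in -k. The stems ending in -k (refomdek → reomfomdek, susik → suomsik, mawwik → maomwwik) insert -om- after the first vowel.
The other pattern: stems ending in -d or -f repeat the first consonant+vowel as a prefix.
So tanuk → taomnuk.

taomnuk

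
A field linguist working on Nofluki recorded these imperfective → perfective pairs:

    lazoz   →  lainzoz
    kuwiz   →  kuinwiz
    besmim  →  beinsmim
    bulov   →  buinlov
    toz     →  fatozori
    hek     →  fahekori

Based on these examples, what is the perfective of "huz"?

fahuzori

lazoz and toz both end in -z yet inflect differently (lainzoz, fatozori), so the final letter is not what conditions the rule; the number of vowels is.
"huz" has 1 vowel. The stems with 1 vowel (toz → fatozori, hek → fahekori) add fa- … -ori around the stem.
So huz → fahuzori.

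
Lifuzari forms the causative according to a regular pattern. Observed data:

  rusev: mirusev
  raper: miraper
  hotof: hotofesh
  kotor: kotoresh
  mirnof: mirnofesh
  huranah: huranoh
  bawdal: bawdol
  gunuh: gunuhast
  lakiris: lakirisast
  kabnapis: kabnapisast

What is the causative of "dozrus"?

raper and kotor both end in -r yet inflect differently (miraper, kotoresh), so the final letter is not what conditions the rule; the last vowel is.
"dozrus" has last vowel 'u'. The one such stem in the data (gunuh → gunuhast) adds -ast, so the same rule applies.
So dozrus → dozrusast.

dozrusast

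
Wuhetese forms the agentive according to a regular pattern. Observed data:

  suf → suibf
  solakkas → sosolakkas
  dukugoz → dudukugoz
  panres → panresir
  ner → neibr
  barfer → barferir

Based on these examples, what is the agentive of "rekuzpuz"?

ner and barfer both end in -r yet inflect differently (neibr, barferir), so the final letter is not what conditions the rule; the number of vowels is.
"rekuzpuz" has 3 vowels. The stems with 3 vowels (dukugoz → dudukugoz, solakkas → sosolakkas) repeat the first consonant+vowel as a prefix.
The other patterns: stems with 1 vowel insert -ib- after the first vowel; stems with 2 vowels add -ir.
So rekuzpuz → rerekuzpuz.

rerekuzpuz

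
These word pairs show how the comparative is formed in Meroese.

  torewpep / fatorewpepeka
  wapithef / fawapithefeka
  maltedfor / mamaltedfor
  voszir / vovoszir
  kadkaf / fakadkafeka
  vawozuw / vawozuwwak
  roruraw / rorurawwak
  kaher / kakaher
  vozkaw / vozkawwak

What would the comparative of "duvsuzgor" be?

duduvsuzgor

kaher and torewpep both have last vowel 'e' yet inflect differently (kakaher, fatorewpepeka), so the last vowel is not what conditions the rule; the final letter is.
"duvsuzgor" ends in -r. The stems ending in -r (maltedfor → mamaltedfor, kaher → kakaher, voszir → vovoszir) repeat the first consonant+vowel as a prefix.
So duvsuzgor → duduvsuzgor.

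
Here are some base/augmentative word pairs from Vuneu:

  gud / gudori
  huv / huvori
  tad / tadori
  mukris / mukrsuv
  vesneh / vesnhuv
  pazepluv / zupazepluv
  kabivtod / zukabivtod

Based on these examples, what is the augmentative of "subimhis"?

zusubimhis

huv and pazepluv both end in -v yet inflect differently (huvori, zupazepluv), so the final letter is not what conditions the rule; the number of vowels is.
"subimhis" has 3 vowels. The stems with 3 vowels (pazepluv → zupazepluv, kabivtod → zukabivtod) add the prefix zu-.
The other patterns: stems with 1 vowel add -ori; stems with 2 vowels delete the last vowel and add -uv.
So subimhis → zusubimhis.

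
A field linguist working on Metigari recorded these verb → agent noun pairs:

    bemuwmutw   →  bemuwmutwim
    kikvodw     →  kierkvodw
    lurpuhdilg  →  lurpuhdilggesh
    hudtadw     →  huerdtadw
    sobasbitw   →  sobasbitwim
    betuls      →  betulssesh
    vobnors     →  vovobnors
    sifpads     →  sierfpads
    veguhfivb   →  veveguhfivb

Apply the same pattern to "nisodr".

niersodr

sifpads and betuls both end in -s yet inflect differently (sierfpads, betulssesh), so the final letter is not what conditions the rule; the second-to-last letter is.
"nisodr" has second-to-last letter 'd'. The stems whose second-to-last letter is 'd' (sifpads → sierfpads, kikvodw → kierkvodw, hudtadw → huerdtadw) insert -er- after the first vowel.
So nisodr → niersodr.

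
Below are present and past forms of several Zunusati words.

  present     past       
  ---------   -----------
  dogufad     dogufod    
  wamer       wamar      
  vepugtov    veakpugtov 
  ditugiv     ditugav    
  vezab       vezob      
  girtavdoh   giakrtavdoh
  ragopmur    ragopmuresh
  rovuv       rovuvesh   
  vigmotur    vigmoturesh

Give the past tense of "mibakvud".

"mibakvud" has last vowel 'u'. The stems whose last vowel is 'u' (vigmotur → vigmoturesh, rovuv → rovuvesh, ragopmur → ragopmuresh) add -esh.
The other patterns: stems whose last vowel is 'a' change the last vowel to 'o'; stems whose last vowel is 'o' insert -ak- after the first vowel; stems whose last vowel is 'e' or 'i' change the last vowel to 'a'.
So mibakvud → mibakvudesh.

mibakvudesh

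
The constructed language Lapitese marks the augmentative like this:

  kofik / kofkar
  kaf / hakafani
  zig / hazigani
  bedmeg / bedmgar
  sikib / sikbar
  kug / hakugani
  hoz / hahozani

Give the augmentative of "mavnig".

mavngar

bedmeg and kug both end in -g yet inflect differently (bedmgar, hakugani), so the final letter is not what conditions the rule; the number of vowels is.
"mavnig" has 2 vowels. The stems with 2 vowels (kofik → kofkar, bedmeg → bedmgar, sikib → sikbar) delete the last vowel and add -ar.
So mavnig → mavngar.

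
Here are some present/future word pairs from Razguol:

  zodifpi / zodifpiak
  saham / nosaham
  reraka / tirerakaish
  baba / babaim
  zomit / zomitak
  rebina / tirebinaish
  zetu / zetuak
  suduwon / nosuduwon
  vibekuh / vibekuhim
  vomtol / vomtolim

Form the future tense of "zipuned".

reraka and baba both end in -a yet inflect differently (tirerakaish, babaim), so the final letter is not what conditions the rule; the first letter is.
"zipuned" begins with z-. The stems beginning with z- (zomit → zomitak, zetu → zetuak, zodifpi → zodifpiak) add -ak.
So zipuned → zipunedak.

zipunedak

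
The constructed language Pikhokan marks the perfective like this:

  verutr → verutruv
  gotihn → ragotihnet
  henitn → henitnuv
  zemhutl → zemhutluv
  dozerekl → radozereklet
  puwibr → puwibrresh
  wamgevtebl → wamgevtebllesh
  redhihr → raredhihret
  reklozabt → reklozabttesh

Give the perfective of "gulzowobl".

henitn and gotihn both end in -n yet inflect differently (henitnuv, ragotihnet), so the final letter is not what conditions the rule; the second-to-last letter is.
"gulzowobl" has second-to-last letter 'b'. The stems whose second-to-last letter is 'b' (puwibr → puwibrresh, reklozabt → reklozabttesh, wamgevtebl → wamgevtebllesh) double the final consonant and add -esh.
So gulzowobl → gulzowobllesh.

gulzowobllesh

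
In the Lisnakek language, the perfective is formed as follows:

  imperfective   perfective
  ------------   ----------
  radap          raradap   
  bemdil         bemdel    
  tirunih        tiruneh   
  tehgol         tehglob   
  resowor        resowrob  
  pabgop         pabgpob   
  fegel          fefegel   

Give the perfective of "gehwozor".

gehwozrob

tehgol and bemdil both end in -l yet inflect differently (tehglob, bemdel), so the final letter is not what conditions the rule; the last vowel is.
"gehwozor" has last vowel 'o'. The stems whose last vowel is 'o' (tehgol → tehglob, pabgop → pabgpob, resowor → resowrob) delete the last vowel and add -ob.
So gehwozor → gehwozrob.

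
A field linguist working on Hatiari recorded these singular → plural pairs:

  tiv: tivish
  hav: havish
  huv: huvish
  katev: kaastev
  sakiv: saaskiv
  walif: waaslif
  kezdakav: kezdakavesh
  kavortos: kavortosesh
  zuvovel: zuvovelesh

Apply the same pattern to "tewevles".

"tewevles" has 3 vowels. The stems with 3 vowels (kezdakav → kezdakavesh, kavortos → kavortosesh, zuvovel → zuvovelesh) add -esh.
So tewevles → tewevlesesh.

tewevlesesh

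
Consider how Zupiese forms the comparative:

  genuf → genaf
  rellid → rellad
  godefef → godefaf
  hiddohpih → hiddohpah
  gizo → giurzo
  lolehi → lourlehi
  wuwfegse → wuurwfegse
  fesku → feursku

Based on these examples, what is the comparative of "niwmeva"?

"niwmeva" ends in a vowel. The stems ending in a vowel (fesku → feursku, gizo → giurzo, lolehi → lourlehi) insert -ur- after the first vowel.
So niwmeva → niurwmeva.

niurwmeva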